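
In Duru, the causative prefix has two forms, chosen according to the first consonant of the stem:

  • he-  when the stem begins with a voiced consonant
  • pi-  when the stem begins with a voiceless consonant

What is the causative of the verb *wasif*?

*wasif* — first consonant /w/ (voiced) → he- → *hewasif*.

hewasif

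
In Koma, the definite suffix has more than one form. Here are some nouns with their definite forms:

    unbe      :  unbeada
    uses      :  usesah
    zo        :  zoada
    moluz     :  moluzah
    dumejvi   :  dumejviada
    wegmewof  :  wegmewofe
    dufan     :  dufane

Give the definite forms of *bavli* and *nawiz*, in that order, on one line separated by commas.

bavliada, nawizah

The alternation tracks the final sound of the stem — -ah when the stem ends in a sibilant (*uses*, *moluz*); -e when the stem ends in a non-sibilant consonant (*wegmewof*, *dufan*); -ada when the stem ends in a vowel (*unbe*, *zo*, *dumejvi*).
The final sound of *bavli* is /i/, which is a vowel, so the suffix is -ada, giving *bavliada*.
*nawiz* — final sound /z/ (a sibilant) → -ah → *nawizah*.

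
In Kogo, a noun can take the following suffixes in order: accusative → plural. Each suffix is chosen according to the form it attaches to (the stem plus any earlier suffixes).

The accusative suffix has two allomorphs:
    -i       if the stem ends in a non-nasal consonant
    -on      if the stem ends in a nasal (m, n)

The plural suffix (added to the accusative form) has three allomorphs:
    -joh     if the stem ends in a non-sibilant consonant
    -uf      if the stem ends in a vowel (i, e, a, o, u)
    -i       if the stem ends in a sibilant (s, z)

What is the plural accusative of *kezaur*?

The final consonant of *kezaur* is /r/, which is non-nasal, so the accusative suffix is -i, giving *kezauri*.
Since the final sound of the accusative form *kezauri* is /i/ (a vowel), it takes -uf, giving *kezauriuf*.

kezauriuf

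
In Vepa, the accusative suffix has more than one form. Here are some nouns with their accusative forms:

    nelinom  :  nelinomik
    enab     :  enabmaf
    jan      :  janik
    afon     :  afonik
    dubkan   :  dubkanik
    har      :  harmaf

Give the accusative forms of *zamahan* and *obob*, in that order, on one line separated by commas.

The suffix is conditioned by the final consonant: -ik when the stem ends in a nasal (*nelinom*, *jan*, *afon*, *dubkan*); -maf when the stem ends in a non-nasal consonant (*enab*, *har*).
*zamahan* — final consonant /n/ (a nasal) → -ik → *zamahanik*.
*obob* — final consonant /b/ (non-nasal) → -maf → *obobmaf*.

zamahanik, obobmaf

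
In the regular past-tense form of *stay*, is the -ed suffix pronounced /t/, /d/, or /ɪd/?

The stem *stay* ends in a voiced sound other than /d/.
The -ed suffix is realized as /ɪd/ after /t, d/; as /t/ after other voiceless consonants; and as /d/ after other voiced sounds.
So -ed on *stay* is pronounced /d/.

/d/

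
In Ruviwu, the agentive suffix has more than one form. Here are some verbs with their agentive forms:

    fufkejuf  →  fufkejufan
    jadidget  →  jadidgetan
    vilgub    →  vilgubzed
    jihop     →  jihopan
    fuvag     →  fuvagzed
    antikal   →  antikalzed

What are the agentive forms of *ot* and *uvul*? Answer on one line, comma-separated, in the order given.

otan, uvulzed

The pattern is voicing of the final consonant: -an when the stem ends in a voiceless consonant (*fufkejuf*, *jadidget*, *jihop*); -zed when the stem ends in a voiced consonant (*vilgub*, *fuvag*, *antikal*).
The final consonant of *ot* is /t/, which is voiceless, so the suffix is -an, giving *otan*.
*uvul*: final consonant = /l/, voiced → -zed → *uvulzed*.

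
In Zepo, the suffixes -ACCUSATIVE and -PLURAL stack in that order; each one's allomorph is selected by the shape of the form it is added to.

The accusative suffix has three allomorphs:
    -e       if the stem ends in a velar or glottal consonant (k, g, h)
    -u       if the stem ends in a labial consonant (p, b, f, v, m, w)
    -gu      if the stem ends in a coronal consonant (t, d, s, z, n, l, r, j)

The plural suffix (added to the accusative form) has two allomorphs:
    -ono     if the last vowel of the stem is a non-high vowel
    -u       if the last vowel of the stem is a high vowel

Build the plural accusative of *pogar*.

*pogar* — final consonant /r/ (coronal) → -gu → *pogargu*.
Since the last vowel of the accusative form *pogargu* is /u/ (a high vowel), it takes -u, giving *pogarguu*.

pogarguu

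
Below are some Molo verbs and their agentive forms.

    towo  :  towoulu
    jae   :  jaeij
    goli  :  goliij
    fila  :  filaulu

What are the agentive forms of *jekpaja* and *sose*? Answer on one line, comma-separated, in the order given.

jekpajaulu, soseij

The pattern is front/back vowel harmony: -ij when the last vowel of the stem is a front vowel (*jae*, *goli*); -ulu when the last vowel of the stem is a back vowel (*towo*, *fila*).
Since the last vowel of *jekpaja* is /a/ (a back vowel), it takes -ulu, giving *jekpajaulu*.
*sose* — last vowel /e/ (a front vowel) → -ij → *soseij*.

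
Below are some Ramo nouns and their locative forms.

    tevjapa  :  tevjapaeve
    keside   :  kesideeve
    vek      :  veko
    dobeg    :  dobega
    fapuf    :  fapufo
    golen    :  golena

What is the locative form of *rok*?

roko

The alternation tracks the final sound of the stem — -o when the stem ends in a voiceless consonant (*vek*, *fapuf*); -a when the stem ends in a voiced consonant (*dobeg*, *golen*); -eve when the stem ends in a vowel (*tevjapa*, *keside*).
Since the final sound of *rok* is /k/ (a voiceless consonant), it takes -o, giving *roko*.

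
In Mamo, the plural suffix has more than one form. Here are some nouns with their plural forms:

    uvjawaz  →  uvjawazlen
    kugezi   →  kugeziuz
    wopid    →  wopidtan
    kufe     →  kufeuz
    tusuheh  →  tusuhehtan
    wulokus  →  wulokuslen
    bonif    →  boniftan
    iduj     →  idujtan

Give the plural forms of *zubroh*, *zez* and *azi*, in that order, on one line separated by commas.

zubrohtan, zezlen, aziuz

The suffix is conditioned by the final sound: -len when the stem ends in a sibilant (*uvjawaz*, *wulokus*); -tan when the stem ends in a non-sibilant consonant (*wopid*, *tusuheh*, *bonif*, *iduj*); -uz when the stem ends in a vowel (*kugezi*, *kufe*).
Since the final sound of *zubroh* is /h/ (a non-sibilant consonant), it takes -tan, giving *zubrohtan*.
*zez*: final sound = /z/, a sibilant → -len → *zezlen*.
*azi* — final sound /i/ (a vowel) → -uz → *aziuz*.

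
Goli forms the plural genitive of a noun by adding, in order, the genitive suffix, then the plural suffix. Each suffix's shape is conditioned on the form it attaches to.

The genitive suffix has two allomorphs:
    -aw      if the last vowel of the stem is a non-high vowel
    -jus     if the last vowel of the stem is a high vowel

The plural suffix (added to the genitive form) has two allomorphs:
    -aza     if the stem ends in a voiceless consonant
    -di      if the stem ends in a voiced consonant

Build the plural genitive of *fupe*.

fupeawdi

*fupe*: last vowel = /e/, a non-high vowel → -aw → *fupeaw*.
The genitive form *fupeaw* — final consonant /w/ (voiced) → -di → *fupeawdi*.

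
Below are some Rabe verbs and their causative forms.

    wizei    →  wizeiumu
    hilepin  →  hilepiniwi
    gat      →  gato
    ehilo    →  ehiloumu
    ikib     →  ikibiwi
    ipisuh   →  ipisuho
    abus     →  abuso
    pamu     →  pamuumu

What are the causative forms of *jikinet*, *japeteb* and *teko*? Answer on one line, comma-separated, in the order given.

The alternation tracks the final sound of the stem — -o when the stem ends in a voiceless consonant (*gat*, *ipisuh*, *abus*); -iwi when the stem ends in a voiced consonant (*hilepin*, *ikib*); -umu when the stem ends in a vowel (*wizei*, *ehilo*, *pamu*).
Since the final sound of *jikinet* is /t/ (a voiceless consonant), it takes -o, giving *jikineto*.
*japeteb*: final sound = /b/, a voiced consonant → -iwi → *japetebiwi*.
*teko* — final sound /o/ (a vowel) → -umu → *tekoumu*.

jikineto, japetebiwi, tekoumu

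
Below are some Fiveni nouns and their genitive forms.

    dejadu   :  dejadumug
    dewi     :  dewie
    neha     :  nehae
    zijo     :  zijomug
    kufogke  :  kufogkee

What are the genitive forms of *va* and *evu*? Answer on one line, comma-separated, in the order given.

The suffix is conditioned by the last vowel: -mug when the last vowel of the stem is a rounded vowel (*dejadu*, *zijo*); -e when the last vowel of the stem is an unrounded vowel (*dewi*, *neha*, *kufogke*).
*va* — last vowel /a/ (an unrounded vowel) → -e → *vae*.
*evu* — last vowel /u/ (a rounded vowel) → -mug → *evumug*.

vae, evumug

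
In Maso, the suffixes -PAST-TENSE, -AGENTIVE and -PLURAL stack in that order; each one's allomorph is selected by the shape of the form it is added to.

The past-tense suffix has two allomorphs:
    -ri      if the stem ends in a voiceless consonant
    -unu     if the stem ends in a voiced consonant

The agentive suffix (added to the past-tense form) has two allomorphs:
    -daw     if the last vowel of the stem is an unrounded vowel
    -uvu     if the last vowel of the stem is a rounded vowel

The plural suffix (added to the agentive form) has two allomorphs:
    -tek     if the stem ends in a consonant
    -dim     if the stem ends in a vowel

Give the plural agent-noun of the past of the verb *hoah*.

*hoah*: final consonant = /h/, voiceless → -ri → *hoahri*.
The past-tense form *hoahri*: last vowel = /i/, an unrounded vowel → -daw → *hoahridaw*.
The agentive form *hoahridaw* — final sound /w/ (a consonant) → -tek → *hoahridawtek*.

hoahridawtek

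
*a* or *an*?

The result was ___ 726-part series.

a

The indefinite article is chosen by the initial *sound* of the following word, not its spelling.
The number *726* is spoken "seven hundred …", beginning with /ˈsɛvən/ — a consonant sound.
So the article is *a*: The result was a 726-part series.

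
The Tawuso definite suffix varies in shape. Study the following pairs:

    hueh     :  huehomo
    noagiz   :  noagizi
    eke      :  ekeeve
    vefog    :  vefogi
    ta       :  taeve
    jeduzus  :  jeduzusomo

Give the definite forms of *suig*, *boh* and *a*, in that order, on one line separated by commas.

The pattern is voicing of the final sound: -omo when the stem ends in a voiceless consonant (*hueh*, *jeduzus*); -i when the stem ends in a voiced consonant (*noagiz*, *vefog*); -eve when the stem ends in a vowel (*eke*, *ta*).
Since the final sound of *suig* is /g/ (a voiced consonant), it takes -i, giving *suigi*.
The final sound of *boh* is /h/, which is a voiceless consonant, so the suffix is -omo, giving *bohomo*.
*a*: final sound = /a/, a vowel → -eve → *aeve*.

suigi, bohomo, aeve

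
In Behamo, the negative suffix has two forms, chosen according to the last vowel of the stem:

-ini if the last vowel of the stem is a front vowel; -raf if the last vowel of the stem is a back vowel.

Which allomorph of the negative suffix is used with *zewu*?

*zewu* — last vowel /u/ (a back vowel) → -raf.

-raf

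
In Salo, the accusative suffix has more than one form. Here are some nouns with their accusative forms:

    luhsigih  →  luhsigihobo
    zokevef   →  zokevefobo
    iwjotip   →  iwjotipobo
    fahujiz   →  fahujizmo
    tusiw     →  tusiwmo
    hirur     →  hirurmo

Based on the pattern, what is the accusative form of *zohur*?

The pattern is voicing of the final consonant: -obo when the stem ends in a voiceless consonant (*luhsigih*, *zokevef*, *iwjotip*); -mo when the stem ends in a voiced consonant (*fahujiz*, *tusiw*, *hirur*).
Since the final consonant of *zohur* is /r/ (voiced), it takes -mo, giving *zohurmo*.

zohurmo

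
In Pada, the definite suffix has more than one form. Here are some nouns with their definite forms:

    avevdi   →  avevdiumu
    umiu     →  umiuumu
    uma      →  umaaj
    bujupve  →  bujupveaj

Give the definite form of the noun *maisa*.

The suffix is conditioned by the last vowel: -umu when the last vowel of the stem is a high vowel (*avevdi*, *umiu*); -aj when the last vowel of the stem is a non-high vowel (*uma*, *bujupve*).
*maisa* — last vowel /a/ (a non-high vowel) → -aj → *maisaaj*.

maisaaj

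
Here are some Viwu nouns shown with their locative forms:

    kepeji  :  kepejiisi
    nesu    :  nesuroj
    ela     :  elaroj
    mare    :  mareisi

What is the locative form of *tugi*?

tugiisi

Looking at the last vowel of each stem: -isi when the last vowel of the stem is a front vowel (*kepeji*, *mare*); -roj when the last vowel of the stem is a back vowel (*nesu*, *ela*).
Since the last vowel of *tugi* is /i/ (a front vowel), it takes -isi, giving *tugiisi*.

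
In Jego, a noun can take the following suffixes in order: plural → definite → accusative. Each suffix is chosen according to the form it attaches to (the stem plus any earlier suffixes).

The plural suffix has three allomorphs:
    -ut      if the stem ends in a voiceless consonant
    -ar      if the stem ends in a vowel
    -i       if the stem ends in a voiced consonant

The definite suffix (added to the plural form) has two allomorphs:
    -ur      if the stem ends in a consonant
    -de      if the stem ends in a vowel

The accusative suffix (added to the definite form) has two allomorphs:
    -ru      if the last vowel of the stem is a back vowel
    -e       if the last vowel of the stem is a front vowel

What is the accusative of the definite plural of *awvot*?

Since the final sound of *awvot* is /t/ (a voiceless consonant), it takes -ut, giving *awvotut*.
The plural form *awvotut* — final sound /t/ (a consonant) → -ur → *awvotutur*.
Since the last vowel of the definite form *awvotutur* is /u/ (a back vowel), it takes -ru, giving *awvotuturru*.

awvotuturru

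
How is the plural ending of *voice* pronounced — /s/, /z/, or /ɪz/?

The stem *voice* ends in a sibilant (/s, z, ʃ, ʒ, tʃ, dʒ/).
The plural suffix surfaces as /ɪz/ after sibilants, /s/ after other voiceless consonants, and /z/ after other voiced sounds.
So the plural -s on *voice* is pronounced /ɪz/.

/ɪz/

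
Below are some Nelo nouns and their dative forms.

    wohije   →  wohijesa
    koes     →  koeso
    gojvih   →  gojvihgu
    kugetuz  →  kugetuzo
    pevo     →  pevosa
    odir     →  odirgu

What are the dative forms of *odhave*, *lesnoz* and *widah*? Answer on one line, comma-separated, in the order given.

The pattern is sibilance of the final sound: -o when the stem ends in a sibilant (*koes*, *kugetuz*); -gu when the stem ends in a non-sibilant consonant (*gojvih*, *odir*); -sa when the stem ends in a vowel (*wohije*, *pevo*).
*odhave*: final sound = /e/, a vowel → -sa → *odhavesa*.
*lesnoz*: final sound = /z/, a sibilant → -o → *lesnozo*.
Since the final sound of *widah* is /h/ (a non-sibilant consonant), it takes -gu, giving *widahgu*.

odhavesa, lesnozo, widahgu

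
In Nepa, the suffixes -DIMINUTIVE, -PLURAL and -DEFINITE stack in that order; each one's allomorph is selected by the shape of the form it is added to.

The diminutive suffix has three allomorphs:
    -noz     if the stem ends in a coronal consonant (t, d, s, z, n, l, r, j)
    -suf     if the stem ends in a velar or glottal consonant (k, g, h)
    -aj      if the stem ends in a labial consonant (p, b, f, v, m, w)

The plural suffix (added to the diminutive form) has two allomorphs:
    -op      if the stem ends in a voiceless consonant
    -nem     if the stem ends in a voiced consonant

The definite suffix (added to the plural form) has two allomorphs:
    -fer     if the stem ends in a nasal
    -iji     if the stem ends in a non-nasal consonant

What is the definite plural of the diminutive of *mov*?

The final consonant of *mov* is /v/, which is labial, so the diminutive suffix is -aj, giving *movaj*.
The final consonant of the diminutive form *movaj* is /j/, which is voiced, so the plural suffix is -nem, giving *movajnem*.
Since the final consonant of the plural form *movajnem* is /m/ (a nasal), it takes -fer, giving *movajnemfer*.

movajnemfer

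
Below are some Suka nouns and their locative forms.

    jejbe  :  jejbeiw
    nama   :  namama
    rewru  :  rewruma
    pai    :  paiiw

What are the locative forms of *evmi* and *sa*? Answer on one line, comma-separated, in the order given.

evmiiw, sama

The pattern is front/back vowel harmony: -iw when the last vowel of the stem is a front vowel (*jejbe*, *pai*); -ma when the last vowel of the stem is a back vowel (*nama*, *rewru*).
*evmi*: last vowel = /i/, a front vowel → -iw → *evmiiw*.
*sa* — last vowel /a/ (a back vowel) → -ma → *sama*.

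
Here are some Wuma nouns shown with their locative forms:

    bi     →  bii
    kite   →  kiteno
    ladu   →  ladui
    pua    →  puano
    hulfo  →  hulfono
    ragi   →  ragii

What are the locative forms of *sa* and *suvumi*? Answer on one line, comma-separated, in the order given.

sano, suvumii

The alternation tracks the last vowel of the stem — -i when the last vowel of the stem is a high vowel (*bi*, *ladu*, *ragi*); -no when the last vowel of the stem is a non-high vowel (*kite*, *pua*, *hulfo*).
*sa* — last vowel /a/ (a non-high vowel) → -no → *sano*.
The last vowel of *suvumi* is /i/, which is a high vowel, so the suffix is -i, giving *suvumii*.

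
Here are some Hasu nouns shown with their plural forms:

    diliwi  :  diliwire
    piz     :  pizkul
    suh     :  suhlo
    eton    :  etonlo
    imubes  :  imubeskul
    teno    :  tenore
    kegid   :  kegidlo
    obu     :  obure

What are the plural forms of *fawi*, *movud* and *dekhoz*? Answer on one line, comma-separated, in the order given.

The alternation tracks the final sound of the stem — -kul when the stem ends in a sibilant (*piz*, *imubes*); -lo when the stem ends in a non-sibilant consonant (*suh*, *eton*, *kegid*); -re when the stem ends in a vowel (*diliwi*, *teno*, *obu*).
*fawi*: final sound = /i/, a vowel → -re → *fawire*.
The final sound of *movud* is /d/, which is a non-sibilant consonant, so the suffix is -lo, giving *movudlo*.
*dekhoz* — final sound /z/ (a sibilant) → -kul → *dekhozkul*.

fawire, movudlo, dekhozkul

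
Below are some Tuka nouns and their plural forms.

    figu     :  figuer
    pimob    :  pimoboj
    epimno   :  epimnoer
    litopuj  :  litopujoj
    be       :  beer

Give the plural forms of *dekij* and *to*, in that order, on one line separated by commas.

dekijoj, toer

The suffix is conditioned by the final sound: -oj when the stem ends in a consonant (*pimob*, *litopuj*); -er when the stem ends in a vowel (*figu*, *epimno*, *be*).
Since the final sound of *dekij* is /j/ (a consonant), it takes -oj, giving *dekijoj*.
*to* — final sound /o/ (a vowel) → -er → *toer*.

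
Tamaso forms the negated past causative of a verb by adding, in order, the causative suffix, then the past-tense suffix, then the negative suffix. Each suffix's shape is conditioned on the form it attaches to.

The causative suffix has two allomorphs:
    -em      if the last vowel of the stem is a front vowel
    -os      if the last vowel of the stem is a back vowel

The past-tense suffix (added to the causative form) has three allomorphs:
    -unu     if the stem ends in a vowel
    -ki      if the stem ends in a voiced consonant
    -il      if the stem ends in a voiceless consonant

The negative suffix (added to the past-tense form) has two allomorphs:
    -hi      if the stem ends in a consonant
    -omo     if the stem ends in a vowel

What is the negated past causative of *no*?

noosilhi

*no*: last vowel = /o/, a back vowel → -os → *noos*.
Since the final sound of the causative form *noos* is /s/ (a voiceless consonant), it takes -il, giving *noosil*.
The final sound of the past-tense form *noosil* is /l/, which is a consonant, so the negative suffix is -hi, giving *noosilhi*.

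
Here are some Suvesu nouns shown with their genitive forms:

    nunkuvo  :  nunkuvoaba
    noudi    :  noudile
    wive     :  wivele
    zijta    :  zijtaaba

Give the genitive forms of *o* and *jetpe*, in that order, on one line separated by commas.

The pattern is front/back vowel harmony: -le when the last vowel of the stem is a front vowel (*noudi*, *wive*); -aba when the last vowel of the stem is a back vowel (*nunkuvo*, *zijta*).
*o*: last vowel = /o/, a back vowel → -aba → *oaba*.
The last vowel of *jetpe* is /e/, which is a front vowel, so the suffix is -le, giving *jetpele*.

oaba, jetpele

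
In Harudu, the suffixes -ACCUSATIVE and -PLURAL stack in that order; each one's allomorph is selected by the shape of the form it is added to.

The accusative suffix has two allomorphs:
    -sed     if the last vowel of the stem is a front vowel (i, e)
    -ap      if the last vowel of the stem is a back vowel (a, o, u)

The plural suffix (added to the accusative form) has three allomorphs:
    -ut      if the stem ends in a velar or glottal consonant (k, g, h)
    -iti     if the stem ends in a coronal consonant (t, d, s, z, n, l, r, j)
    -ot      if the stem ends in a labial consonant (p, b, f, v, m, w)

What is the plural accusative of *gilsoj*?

gilsojapot

The last vowel of *gilsoj* is /o/, which is a back vowel, so the accusative suffix is -ap, giving *gilsojap*.
The accusative form *gilsojap*: final consonant = /p/, labial → -ot → *gilsojapot*.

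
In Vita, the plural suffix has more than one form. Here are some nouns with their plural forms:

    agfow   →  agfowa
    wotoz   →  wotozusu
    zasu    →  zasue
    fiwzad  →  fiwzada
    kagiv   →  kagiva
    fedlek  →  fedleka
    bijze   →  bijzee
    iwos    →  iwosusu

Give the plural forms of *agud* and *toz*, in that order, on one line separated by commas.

aguda, tozusu

The alternation tracks the final sound of the stem — -usu when the stem ends in a sibilant (*wotoz*, *iwos*); -a when the stem ends in a non-sibilant consonant (*agfow*, *fiwzad*, *kagiv*, *fedlek*); -e when the stem ends in a vowel (*zasu*, *bijze*).
Since the final sound of *agud* is /d/ (a non-sibilant consonant), it takes -a, giving *aguda*.
Since the final sound of *toz* is /z/ (a sibilant), it takes -usu, giving *tozusu*.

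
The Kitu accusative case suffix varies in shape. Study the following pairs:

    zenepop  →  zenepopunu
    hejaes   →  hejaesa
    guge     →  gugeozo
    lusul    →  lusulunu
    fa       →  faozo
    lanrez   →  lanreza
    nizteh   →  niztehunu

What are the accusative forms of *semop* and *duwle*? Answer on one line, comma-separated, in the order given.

Looking at the final sound of each stem: -a when the stem ends in a sibilant (*hejaes*, *lanrez*); -unu when the stem ends in a non-sibilant consonant (*zenepop*, *lusul*, *nizteh*); -ozo when the stem ends in a vowel (*guge*, *fa*).
Since the final sound of *semop* is /p/ (a non-sibilant consonant), it takes -unu, giving *semopunu*.
*duwle* — final sound /e/ (a vowel) → -ozo → *duwleozo*.

semopunu, duwleozo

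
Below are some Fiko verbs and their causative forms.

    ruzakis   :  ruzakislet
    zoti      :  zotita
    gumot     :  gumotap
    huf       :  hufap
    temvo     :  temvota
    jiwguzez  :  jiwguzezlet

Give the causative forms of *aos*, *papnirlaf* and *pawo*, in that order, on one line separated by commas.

Looking at the final sound of each stem: -let when the stem ends in a sibilant (*ruzakis*, *jiwguzez*); -ap when the stem ends in a non-sibilant consonant (*gumot*, *huf*); -ta when the stem ends in a vowel (*zoti*, *temvo*).
Since the final sound of *aos* is /s/ (a sibilant), it takes -let, giving *aoslet*.
The final sound of *papnirlaf* is /f/, which is a non-sibilant consonant, so the suffix is -ap, giving *papnirlafap*.
Since the final sound of *pawo* is /o/ (a vowel), it takes -ta, giving *pawota*.

aoslet, papnirlafap, pawota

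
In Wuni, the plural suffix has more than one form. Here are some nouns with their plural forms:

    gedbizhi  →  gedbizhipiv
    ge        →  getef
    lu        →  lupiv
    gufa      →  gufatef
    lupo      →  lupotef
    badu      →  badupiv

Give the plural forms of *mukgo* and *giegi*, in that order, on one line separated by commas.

mukgotef, giegipiv

The alternation tracks the last vowel of the stem — -piv when the last vowel of the stem is a high vowel (*gedbizhi*, *lu*, *badu*); -tef when the last vowel of the stem is a non-high vowel (*ge*, *gufa*, *lupo*).
*mukgo*: last vowel = /o/, a non-high vowel → -tef → *mukgotef*.
*giegi*: last vowel = /i/, a high vowel → -piv → *giegipiv*.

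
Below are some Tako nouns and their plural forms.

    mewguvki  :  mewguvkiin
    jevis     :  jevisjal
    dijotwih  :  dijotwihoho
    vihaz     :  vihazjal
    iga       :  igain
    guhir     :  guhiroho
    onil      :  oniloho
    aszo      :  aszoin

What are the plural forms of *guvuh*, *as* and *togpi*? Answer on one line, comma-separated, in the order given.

guvuhoho, asjal, togpiin

The pattern is sibilance of the final sound: -jal when the stem ends in a sibilant (*jevis*, *vihaz*); -oho when the stem ends in a non-sibilant consonant (*dijotwih*, *guhir*, *onil*); -in when the stem ends in a vowel (*mewguvki*, *iga*, *aszo*).
*guvuh* — final sound /h/ (a non-sibilant consonant) → -oho → *guvuhoho*.
*as*: final sound = /s/, a sibilant → -jal → *asjal*.
*togpi*: final sound = /i/, a vowel → -in → *togpiin*.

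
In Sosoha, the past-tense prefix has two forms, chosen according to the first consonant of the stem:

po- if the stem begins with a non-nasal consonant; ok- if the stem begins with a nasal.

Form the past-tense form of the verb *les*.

The first consonant of *les* is /l/, which is non-nasal, so the prefix is po-, giving *poles*.

poles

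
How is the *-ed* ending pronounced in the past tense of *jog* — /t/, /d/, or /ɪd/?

The stem *jog* ends in a voiced sound other than /d/.
The -ed suffix is realized as /ɪd/ after /t, d/; as /t/ after other voiceless consonants; and as /d/ after other voiced sounds.
So -ed on *jog* is pronounced /d/.

/d/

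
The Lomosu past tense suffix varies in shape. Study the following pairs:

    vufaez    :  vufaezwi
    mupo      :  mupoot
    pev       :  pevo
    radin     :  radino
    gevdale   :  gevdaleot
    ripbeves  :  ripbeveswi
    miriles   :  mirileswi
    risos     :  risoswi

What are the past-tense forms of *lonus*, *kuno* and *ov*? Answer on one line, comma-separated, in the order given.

Looking at the final sound of each stem: -wi when the stem ends in a sibilant (*vufaez*, *ripbeves*, *miriles*, *risos*); -o when the stem ends in a non-sibilant consonant (*pev*, *radin*); -ot when the stem ends in a vowel (*mupo*, *gevdale*).
Since the final sound of *lonus* is /s/ (a sibilant), it takes -wi, giving *lonuswi*.
The final sound of *kuno* is /o/, which is a vowel, so the suffix is -ot, giving *kunoot*.
*ov*: final sound = /v/, a non-sibilant consonant → -o → *ovo*.

lonuswi, kunoot, ovo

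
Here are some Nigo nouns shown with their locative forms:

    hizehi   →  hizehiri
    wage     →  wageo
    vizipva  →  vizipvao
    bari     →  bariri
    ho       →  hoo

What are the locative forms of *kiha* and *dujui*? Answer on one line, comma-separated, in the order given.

kihao, dujuiri

The pattern is height harmony: -ri when the last vowel of the stem is a high vowel (*hizehi*, *bari*); -o when the last vowel of the stem is a non-high vowel (*wage*, *vizipva*, *ho*).
*kiha* — last vowel /a/ (a non-high vowel) → -o → *kihao*.
Since the last vowel of *dujui* is /i/ (a high vowel), it takes -ri, giving *dujuiri*.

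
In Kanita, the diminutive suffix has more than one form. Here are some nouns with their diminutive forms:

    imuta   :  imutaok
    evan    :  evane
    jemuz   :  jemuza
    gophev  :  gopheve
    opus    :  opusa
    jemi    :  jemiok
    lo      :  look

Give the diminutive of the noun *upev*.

upeve

The pattern is sibilance of the final sound: -a when the stem ends in a sibilant (*jemuz*, *opus*); -e when the stem ends in a non-sibilant consonant (*evan*, *gophev*); -ok when the stem ends in a vowel (*imuta*, *jemi*, *lo*).
Since the final sound of *upev* is /v/ (a non-sibilant consonant), it takes -e, giving *upeve*.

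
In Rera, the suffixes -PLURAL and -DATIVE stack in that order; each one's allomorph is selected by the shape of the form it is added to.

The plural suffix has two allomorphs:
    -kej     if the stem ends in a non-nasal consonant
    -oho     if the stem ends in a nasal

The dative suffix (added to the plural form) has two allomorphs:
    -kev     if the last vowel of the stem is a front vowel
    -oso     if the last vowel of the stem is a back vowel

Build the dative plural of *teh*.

tehkejkev

The final consonant of *teh* is /h/, which is non-nasal, so the plural suffix is -kej, giving *tehkej*.
Since the last vowel of the plural form *tehkej* is /e/ (a front vowel), it takes -kev, giving *tehkejkev*.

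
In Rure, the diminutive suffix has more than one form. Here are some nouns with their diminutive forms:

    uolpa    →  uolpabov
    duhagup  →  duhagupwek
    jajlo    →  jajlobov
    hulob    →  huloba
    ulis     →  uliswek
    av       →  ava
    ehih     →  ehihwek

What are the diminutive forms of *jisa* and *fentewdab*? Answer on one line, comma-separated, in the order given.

jisabov, fentewdaba

The pattern is voicing of the final sound: -wek when the stem ends in a voiceless consonant (*duhagup*, *ulis*, *ehih*); -a when the stem ends in a voiced consonant (*hulob*, *av*); -bov when the stem ends in a vowel (*uolpa*, *jajlo*).
The final sound of *jisa* is /a/, which is a vowel, so the suffix is -bov, giving *jisabov*.
The final sound of *fentewdab* is /b/, which is a voiced consonant, so the suffix is -a, giving *fentewdaba*.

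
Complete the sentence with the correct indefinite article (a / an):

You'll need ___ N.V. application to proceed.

an

The indefinite article is chosen by the initial *sound* of the following word, not its spelling.
The initialism *N.V.* is read letter by letter; the first letter, N, is pronounced /ɛn/, which begins with a vowel sound.
So the article is *an*: You'll need an N.V. application to proceed.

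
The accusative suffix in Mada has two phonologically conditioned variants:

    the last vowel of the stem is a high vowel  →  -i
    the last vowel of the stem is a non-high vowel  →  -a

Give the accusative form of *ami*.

amii

Since the last vowel of *ami* is /i/ (a high vowel), it takes -i, giving *amii*.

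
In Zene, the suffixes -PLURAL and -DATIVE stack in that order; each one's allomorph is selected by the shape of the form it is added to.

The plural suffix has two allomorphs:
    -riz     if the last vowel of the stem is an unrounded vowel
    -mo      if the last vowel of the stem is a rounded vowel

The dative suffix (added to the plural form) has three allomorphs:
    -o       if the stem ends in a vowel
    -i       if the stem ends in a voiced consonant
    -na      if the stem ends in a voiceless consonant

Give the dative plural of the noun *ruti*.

*ruti*: last vowel = /i/, an unrounded vowel → -riz → *rutiriz*.
The plural form *rutiriz* — final sound /z/ (a voiced consonant) → -i → *rutirizi*.

rutirizi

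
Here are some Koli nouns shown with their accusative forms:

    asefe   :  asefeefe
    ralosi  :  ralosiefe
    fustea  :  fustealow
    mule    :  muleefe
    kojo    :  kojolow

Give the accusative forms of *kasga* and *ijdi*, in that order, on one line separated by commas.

The alternation tracks the last vowel of the stem — -efe when the last vowel of the stem is a front vowel (*asefe*, *ralosi*, *mule*); -low when the last vowel of the stem is a back vowel (*fustea*, *kojo*).
The last vowel of *kasga* is /a/, which is a back vowel, so the suffix is -low, giving *kasgalow*.
Since the last vowel of *ijdi* is /i/ (a front vowel), it takes -efe, giving *ijdiefe*.

kasgalow, ijdiefe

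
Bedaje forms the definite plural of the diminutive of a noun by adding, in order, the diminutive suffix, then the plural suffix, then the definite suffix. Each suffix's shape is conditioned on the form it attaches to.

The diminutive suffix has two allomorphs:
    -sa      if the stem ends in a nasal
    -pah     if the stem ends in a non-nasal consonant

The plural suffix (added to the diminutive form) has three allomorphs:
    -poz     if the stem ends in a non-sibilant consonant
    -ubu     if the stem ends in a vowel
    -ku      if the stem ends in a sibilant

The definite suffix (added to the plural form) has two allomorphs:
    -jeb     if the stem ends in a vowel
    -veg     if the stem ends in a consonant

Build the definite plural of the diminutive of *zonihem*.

zonihemsaubujeb

Since the final consonant of *zonihem* is /m/ (a nasal), it takes -sa, giving *zonihemsa*.
The diminutive form *zonihemsa*: final sound = /a/, a vowel → -ubu → *zonihemsaubu*.
The final sound of the plural form *zonihemsaubu* is /u/, which is a vowel, so the definite suffix is -jeb, giving *zonihemsaubujeb*.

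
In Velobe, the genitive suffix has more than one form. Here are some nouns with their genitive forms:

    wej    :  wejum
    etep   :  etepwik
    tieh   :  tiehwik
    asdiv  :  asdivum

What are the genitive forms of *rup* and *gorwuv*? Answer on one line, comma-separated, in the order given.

The suffix is conditioned by the final consonant: -wik when the stem ends in a voiceless consonant (*etep*, *tieh*); -um when the stem ends in a voiced consonant (*wej*, *asdiv*).
*rup*: final consonant = /p/, voiceless → -wik → *rupwik*.
*gorwuv*: final consonant = /v/, voiced → -um → *gorwuvum*.

rupwik, gorwuvum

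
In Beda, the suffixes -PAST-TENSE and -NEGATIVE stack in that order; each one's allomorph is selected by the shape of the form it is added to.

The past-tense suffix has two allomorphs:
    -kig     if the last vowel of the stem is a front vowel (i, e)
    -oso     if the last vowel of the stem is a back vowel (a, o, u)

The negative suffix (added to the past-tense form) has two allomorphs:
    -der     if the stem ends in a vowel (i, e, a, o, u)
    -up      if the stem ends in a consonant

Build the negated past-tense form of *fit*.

fitkigup

Since the last vowel of *fit* is /i/ (a front vowel), it takes -kig, giving *fitkig*.
The past-tense form *fitkig*: final sound = /g/, a consonant → -up → *fitkigup*.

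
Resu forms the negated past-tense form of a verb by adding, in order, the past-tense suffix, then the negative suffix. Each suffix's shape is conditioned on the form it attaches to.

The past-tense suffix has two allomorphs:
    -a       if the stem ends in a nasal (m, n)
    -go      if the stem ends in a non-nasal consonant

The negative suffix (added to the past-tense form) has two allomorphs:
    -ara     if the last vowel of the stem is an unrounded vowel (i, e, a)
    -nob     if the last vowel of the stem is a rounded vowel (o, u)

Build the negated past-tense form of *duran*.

Since the final consonant of *duran* is /n/ (a nasal), it takes -a, giving *durana*.
The past-tense form *durana* — last vowel /a/ (an unrounded vowel) → -ara → *duranaara*.

duranaara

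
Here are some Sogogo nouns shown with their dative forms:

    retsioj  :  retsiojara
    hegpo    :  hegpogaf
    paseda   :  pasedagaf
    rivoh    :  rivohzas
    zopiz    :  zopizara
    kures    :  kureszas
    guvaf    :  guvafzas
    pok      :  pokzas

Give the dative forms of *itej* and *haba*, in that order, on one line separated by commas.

The alternation tracks the final sound of the stem — -zas when the stem ends in a voiceless consonant (*rivoh*, *kures*, *guvaf*, *pok*); -ara when the stem ends in a voiced consonant (*retsioj*, *zopiz*); -gaf when the stem ends in a vowel (*hegpo*, *paseda*).
*itej* — final sound /j/ (a voiced consonant) → -ara → *itejara*.
Since the final sound of *haba* is /a/ (a vowel), it takes -gaf, giving *habagaf*.

itejara, habagaf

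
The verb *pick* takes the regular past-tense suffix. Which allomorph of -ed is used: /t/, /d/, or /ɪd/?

The stem *pick* ends in a voiceless consonant other than /t/.
The -ed suffix is realized as /ɪd/ after /t, d/; as /t/ after other voiceless consonants; and as /d/ after other voiced sounds.
So -ed on *pick* is pronounced /t/.

/t/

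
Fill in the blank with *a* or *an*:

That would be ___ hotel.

a

The indefinite article is chosen by the initial *sound* of the following word, not its spelling.
*hotel* begins with the sound /h/ (h is pronounced) — a consonant sound.
So the article is *a*: That would be a hotel.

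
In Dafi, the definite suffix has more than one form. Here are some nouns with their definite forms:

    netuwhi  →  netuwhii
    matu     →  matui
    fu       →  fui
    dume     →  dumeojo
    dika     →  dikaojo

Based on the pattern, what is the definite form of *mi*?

The pattern is height harmony: -i when the last vowel of the stem is a high vowel (*netuwhi*, *matu*, *fu*); -ojo when the last vowel of the stem is a non-high vowel (*dume*, *dika*).
The last vowel of *mi* is /i/, which is a high vowel, so the suffix is -i, giving *mii*.

mii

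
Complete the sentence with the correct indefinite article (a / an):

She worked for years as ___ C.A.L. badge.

a

The indefinite article is chosen by the initial *sound* of the following word, not its spelling.
The initialism *C.A.L.* is read letter by letter; the first letter, C, is pronounced /siː/, which begins with a consonant sound.
So the article is *a*: She worked for years as a C.A.L. badge.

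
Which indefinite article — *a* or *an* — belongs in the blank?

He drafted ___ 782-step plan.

The indefinite article is chosen by the initial *sound* of the following word, not its spelling.
The number *782* is spoken "seven hundred …", beginning with /ˈsɛvən/ — a consonant sound.
So the article is *a*: He drafted a 782-step plan.

a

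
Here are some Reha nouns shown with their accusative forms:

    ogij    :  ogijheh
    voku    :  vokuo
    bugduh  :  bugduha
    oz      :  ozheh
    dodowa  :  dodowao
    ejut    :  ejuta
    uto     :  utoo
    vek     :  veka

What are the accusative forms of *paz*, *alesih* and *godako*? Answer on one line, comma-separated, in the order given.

pazheh, alesiha, godakoo

The suffix is conditioned by the final sound: -a when the stem ends in a voiceless consonant (*bugduh*, *ejut*, *vek*); -heh when the stem ends in a voiced consonant (*ogij*, *oz*); -o when the stem ends in a vowel (*voku*, *dodowa*, *uto*).
Since the final sound of *paz* is /z/ (a voiced consonant), it takes -heh, giving *pazheh*.
Since the final sound of *alesih* is /h/ (a voiceless consonant), it takes -a, giving *alesiha*.
The final sound of *godako* is /o/, which is a vowel, so the suffix is -o, giving *godakoo*.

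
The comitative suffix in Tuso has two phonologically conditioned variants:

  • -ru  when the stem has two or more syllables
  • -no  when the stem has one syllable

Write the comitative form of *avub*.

avubru

*avub* has 2 syllables, so the suffix is -ru, giving *avubru*.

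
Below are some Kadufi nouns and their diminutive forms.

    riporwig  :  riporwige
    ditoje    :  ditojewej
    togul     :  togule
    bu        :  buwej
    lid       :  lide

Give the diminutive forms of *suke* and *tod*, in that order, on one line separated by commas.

Looking at the final sound of each stem: -e when the stem ends in a consonant (*riporwig*, *togul*, *lid*); -wej when the stem ends in a vowel (*ditoje*, *bu*).
Since the final sound of *suke* is /e/ (a vowel), it takes -wej, giving *sukewej*.
The final sound of *tod* is /d/, which is a consonant, so the suffix is -e, giving *tode*.

sukewej, tode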